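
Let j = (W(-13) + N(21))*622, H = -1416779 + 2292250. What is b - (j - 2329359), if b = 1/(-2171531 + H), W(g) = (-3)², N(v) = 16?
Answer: 2998835292539/1296060 ≈ 2.3138e+6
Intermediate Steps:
H = 875471
W(g) = 9
j = 15550 (j = (9 + 16)*622 = 25*622 = 15550)
b = -1/1296060 (b = 1/(-2171531 + 875471) = 1/(-1296060) = -1/1296060 ≈ -7.7157e-7)
b - (j - 2329359) = -1/1296060 - (15550 - 2329359) = -1/1296060 - 1*(-2313809) = -1/1296060 + 2313809 = 2998835292539/1296060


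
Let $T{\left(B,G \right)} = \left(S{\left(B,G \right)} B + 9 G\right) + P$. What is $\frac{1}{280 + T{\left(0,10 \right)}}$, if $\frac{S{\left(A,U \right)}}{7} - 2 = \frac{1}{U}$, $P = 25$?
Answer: $\frac{1}{395} \approx 0.0025316$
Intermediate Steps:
$S{\left(A,U \right)} = 14 + \frac{7}{U}$
$T{\left(B,G \right)} = 25 + 9 G + B \left(14 + \frac{7}{G}\right)$ ($T{\left(B,G \right)} = \left(\left(14 + \frac{7}{G}\right) B + 9 G\right) + 25 = \left(B \left(14 + \frac{7}{G}\right) + 9 G\right) + 25 = \left(9 G + B \left(14 + \frac{7}{G}\right)\right) + 25 = 25 + 9 G + B \left(14 + \frac{7}{G}\right)$)
$\frac{1}{280 + T{\left(0,10 \right)}} = \frac{1}{280 + \left(25 + 9 \cdot 10 + 14 \cdot 0 + 7 \cdot 0 \cdot \frac{1}{10}\right)} = \frac{1}{280 + \left(25 + 90 + 0 + 7 \cdot 0 \cdot \frac{1}{10}\right)} = \frac{1}{280 + \left(25 + 90 + 0 + 0\right)} = \frac{1}{280 + 115} = \frac{1}{395}$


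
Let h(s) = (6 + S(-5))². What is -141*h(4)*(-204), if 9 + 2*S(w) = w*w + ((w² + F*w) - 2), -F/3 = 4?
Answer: 88600311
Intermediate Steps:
F = -12 (F = -3*4 = -12)
S(w) = -11/2 + w² - 6*w (S(w) = -9/2 + (w*w + ((w² - 12*w) - 2))/2 = -9/2 + (w² + (-2 + w² - 12*w))/2 = -9/2 + (-2 - 12*w + 2*w²)/2 = -9/2 + (-1 + w² - 6*w) = -11/2 + w² - 6*w)
h(s) = 12321/4 (h(s) = (6 + (-11/2 + (-5)² - 6*(-5)))² = (6 + (-11/2 + 25 + 30))² = (6 + 99/2)² = (111/2)² = 12321/4)
-141*h(4)*(-204) = -141*12321/4*(-204) = -1737261/4*(-204) = 88600311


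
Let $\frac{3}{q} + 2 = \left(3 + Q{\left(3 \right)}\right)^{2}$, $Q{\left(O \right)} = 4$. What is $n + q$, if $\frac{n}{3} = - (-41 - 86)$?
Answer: $\frac{17910}{47} \approx 381.06$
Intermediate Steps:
$n = 381$ ($n = 3 \left(- (-41 - 86)\right) = 3 \left(\left(-1\right) \left(-127\right)\right) = 3 \cdot 127 = 381$)
$q = \frac{3}{47}$ ($q = \frac{3}{-2 + \left(3 + 4\right)^{2}} = \frac{3}{-2 + 7^{2}} = \frac{3}{-2 + 49} = \frac{3}{47} \approx 0.06383$)
$n + q = 381 + \frac{3}{47} = \frac{17910}{47}$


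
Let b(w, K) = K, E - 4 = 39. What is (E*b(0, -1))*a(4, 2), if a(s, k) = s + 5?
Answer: -387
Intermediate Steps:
E = 43 (E = 4 + 39 = 43)
a(s, k) = 5 + s
(E*b(0, -1))*a(4, 2) = (43*(-1))*(5 + 4) = -43*9 = -387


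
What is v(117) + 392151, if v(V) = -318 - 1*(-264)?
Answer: 392097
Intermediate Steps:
v(V) = -54 (v(V) = -318 + 264 = -54)
v(117) + 392151 = -54 + 392151 = 392097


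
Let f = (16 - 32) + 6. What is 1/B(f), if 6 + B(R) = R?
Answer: -1/16 ≈ -0.062500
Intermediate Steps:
f = -10 (f = -16 + 6 = -10)
B(R) = -6 + R
1/B(f) = 1/(-6 - 10) = 1/(-16) = -1/16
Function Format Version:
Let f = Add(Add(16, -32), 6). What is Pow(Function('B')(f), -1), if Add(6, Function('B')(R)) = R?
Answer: Rational(-1, 16) ≈ -0.062500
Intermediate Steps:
f = -10 (f = Add(-16, 6) = -10)
Function('B')(R) = Add(-6, R)
Pow(Function('B')(f), -1) = Pow(Add(-6, -10), -1) = Pow(-16, -1) = Rational(-1, 16)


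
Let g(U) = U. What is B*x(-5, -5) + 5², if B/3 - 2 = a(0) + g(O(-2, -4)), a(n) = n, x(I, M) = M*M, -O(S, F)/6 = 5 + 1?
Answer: -2525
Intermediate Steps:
O(S, F) = -36 (O(S, F) = -6*(5 + 1) = -6*6 = -36)
x(I, M) = M²
B = -102 (B = 6 + 3*(0 - 36) = 6 + 3*(-36) = 6 - 108 = -102)
B*x(-5, -5) + 5² = -102*(-5)² + 5² = -102*25 + 25 = -2550 + 25 = -2525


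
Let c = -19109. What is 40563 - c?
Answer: 59672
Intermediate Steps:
40563 - c = 40563 - 1*(-19109) = 40563 + 19109 = 59672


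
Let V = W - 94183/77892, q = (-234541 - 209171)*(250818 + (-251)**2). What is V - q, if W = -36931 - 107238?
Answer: 10846080260616245/77892 ≈ 1.3925e+11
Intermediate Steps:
W = -144169
q = -139245256128 (q = -443712*(250818 + 63001) = -443712*313819 = -139245256128)
V = -11229705931/77892 (V = -144169 - 94183/77892 = -11229705931/77892 ≈ -1.4417e+5)
V - q = -11229705931/77892 - 1*(-139245256128) = -11229705931/77892 + 139245256128 = 10846080260616245/77892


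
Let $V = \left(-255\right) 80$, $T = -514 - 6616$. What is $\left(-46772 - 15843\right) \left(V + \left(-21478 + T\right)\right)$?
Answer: $3068635920$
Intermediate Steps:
$T = -7130$
$V = -20400$
$\left(-46772 - 15843\right) \left(V + \left(-21478 + T\right)\right) = \left(-46772 - 15843\right) \left(-20400 - 28608\right) = - 62615 \left(-20400 - 28608\right) = \left(-62615\right) \left(-49008\right) = 3068635920$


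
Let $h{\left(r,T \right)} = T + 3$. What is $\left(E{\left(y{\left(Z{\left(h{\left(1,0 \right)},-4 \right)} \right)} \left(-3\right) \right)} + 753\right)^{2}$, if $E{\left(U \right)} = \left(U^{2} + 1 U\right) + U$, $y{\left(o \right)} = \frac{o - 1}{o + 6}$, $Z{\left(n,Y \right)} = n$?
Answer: $\frac{45819361}{81} \approx 5.6567 \cdot 10^{5}$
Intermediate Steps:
$h{\left(r,T \right)} = 3 + T$
$y{\left(o \right)} = \frac{-1 + o}{6 + o}$
$E{\left(U \right)} = U^{2} + 2 U$ ($E{\left(U \right)} = \left(U^{2} + U\right) + U = \left(U + U^{2}\right) + U = U^{2} + 2 U$)
$\left(E{\left(y{\left(Z{\left(h{\left(1,0 \right)},-4 \right)} \right)} \left(-3\right) \right)} + 753\right)^{2} = \left(\frac{-1 + \left(3 + 0\right)}{6 + \left(3 + 0\right)} \left(-3\right) \left(2 + \frac{-1 + \left(3 + 0\right)}{6 + \left(3 + 0\right)} \left(-3\right)\right) + 753\right)^{2} = \left(\frac{-1 + 3}{6 + 3} \left(-3\right) \left(2 + \frac{-1 + 3}{6 + 3} \left(-3\right)\right) + 753\right)^{2} = \left(\frac{1}{9} \cdot 2 \left(-3\right) \left(2 + \frac{1}{9} \cdot 2 \left(-3\right)\right) + 753\right)^{2} = \left(\frac{2}{9} \left(-3\right) \left(2 + \frac{2}{9} \left(-3\right)\right) + 753\right)^{2} = \left(- \frac{2 \left(2 - \frac{2}{3}\right)}{3} + 753\right)^{2} = \left(\left(- \frac{2}{3}\right) \frac{4}{3} + 753\right)^{2} = \left(- \frac{8}{9} + 753\right)^{2} = \left(\frac{6769}{9}\right)^{2} = \frac{45819361}{81}$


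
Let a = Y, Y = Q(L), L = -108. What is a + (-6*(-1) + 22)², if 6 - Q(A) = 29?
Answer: 761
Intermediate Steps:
Q(A) = -23 (Q(A) = 6 - 1*29 = 6 - 29 = -23)
Y = -23
a = -23
a + (-6*(-1) + 22)² = -23 + (-6*(-1) + 22)² = -23 + (6 + 22)² = -23 + 28² = -23 + 784 = 761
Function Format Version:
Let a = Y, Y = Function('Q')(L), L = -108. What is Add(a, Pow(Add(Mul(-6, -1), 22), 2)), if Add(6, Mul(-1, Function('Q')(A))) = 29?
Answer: 761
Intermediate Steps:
Function('Q')(A) = -23 (Function('Q')(A) = Add(6, Mul(-1, 29)) = Add(6, -29) = -23)
Y = -23
a = -23
Add(a, Pow(Add(Mul(-6, -1), 22), 2)) = Add(-23, Pow(Add(Mul(-6, -1), 22), 2)) = Add(-23, Pow(Add(6, 22), 2)) = Add(-23, Pow(28, 2)) = Add(-23, 784) = 761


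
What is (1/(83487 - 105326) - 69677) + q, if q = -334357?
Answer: -8823698527/21839 ≈ -4.0403e+5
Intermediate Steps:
(1/(83487 - 105326) - 69677) + q = (1/(83487 - 105326) - 69677) - 334357 = (1/(-21839) - 69677) - 334357 = (-1/21839 - 69677) - 334357 = -1521676004/21839 - 334357 = -8823698527/21839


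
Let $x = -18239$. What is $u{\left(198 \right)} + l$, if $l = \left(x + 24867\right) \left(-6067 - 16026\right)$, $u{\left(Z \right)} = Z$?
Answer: $-146432206$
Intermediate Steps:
$l = -146432404$ ($l = \left(-18239 + 24867\right) \left(-6067 - 16026\right) = 6628 \left(-22093\right) = -146432404$)
$u{\left(198 \right)} + l = 198 - 146432404 = -146432206$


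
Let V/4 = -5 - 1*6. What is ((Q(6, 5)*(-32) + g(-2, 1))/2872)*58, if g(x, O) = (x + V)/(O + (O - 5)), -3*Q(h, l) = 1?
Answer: 377/718 ≈ 0.52507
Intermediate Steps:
Q(h, l) = -⅓ (Q(h, l) = -⅓*1 = -⅓)
V = -44 (V = 4*(-5 - 1*6) = 4*(-5 - 6) = 4*(-11) = -44)
g(x, O) = (-44 + x)/(-5 + 2*O) (g(x, O) = (x - 44)/(O + (O - 5)) = (-44 + x)/(O + (-5 + O)) = (-44 + x)/(-5 + 2*O))
((Q(6, 5)*(-32) + g(-2, 1))/2872)*58 = ((-⅓*(-32) + (-44 - 2)/(-5 + 2*1))/2872)*58 = ((32/3 - 46/(-5 + 2))*(1/2872))*58 = ((32/3 - 46/(-3))*(1/2872))*58 = ((32/3 - ⅓*(-46))*(1/2872))*58 = ((32/3 + 46/3)*(1/2872))*58 = (26*(1/2872))*58 = (13/1436)*58 = 377/718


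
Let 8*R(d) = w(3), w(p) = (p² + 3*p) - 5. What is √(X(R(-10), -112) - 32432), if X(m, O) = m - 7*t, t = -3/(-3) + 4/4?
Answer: I*√519110/4 ≈ 180.12*I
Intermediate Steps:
w(p) = -5 + p² + 3*p
R(d) = 13/8 (R(d) = (-5 + 3² + 3*3)/8 = (-5 + 9 + 9)/8 = (⅛)*13 = 13/8)
t = 2 (t = -3*(-⅓) + 4*(¼) = 1 + 1 = 2)
X(m, O) = -14 + m (X(m, O) = m - 7*2 = m - 14 = -14 + m)
√(X(R(-10), -112) - 32432) = √((-14 + 13/8) - 32432) = √(-99/8 - 32432) = √(-259555/8) = I*√519110/4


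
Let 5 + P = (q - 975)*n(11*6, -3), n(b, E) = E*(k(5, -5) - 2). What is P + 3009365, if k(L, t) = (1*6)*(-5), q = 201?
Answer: 2935056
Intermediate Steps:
k(L, t) = -30 (k(L, t) = 6*(-5) = -30)
n(b, E) = -32*E (n(b, E) = E*(-30 - 2) = E*(-32) = -32*E)
P = -74309 (P = -5 + (201 - 975)*(-32*(-3)) = -5 - 774*96 = -5 - 74304 = -74309)
P + 3009365 = -74309 + 3009365 = 2935056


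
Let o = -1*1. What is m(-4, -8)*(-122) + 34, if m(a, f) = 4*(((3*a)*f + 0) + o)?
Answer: -46326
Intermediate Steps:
o = -1
m(a, f) = -4 + 12*a*f (m(a, f) = 4*(((3*a)*f + 0) - 1) = 4*((3*a*f + 0) - 1) = 4*(3*a*f - 1) = 4*(-1 + 3*a*f) = -4 + 12*a*f)
m(-4, -8)*(-122) + 34 = (-4 + 12*(-4)*(-8))*(-122) + 34 = (-4 + 384)*(-122) + 34 = 380*(-122) + 34 = -46360 + 34 = -46326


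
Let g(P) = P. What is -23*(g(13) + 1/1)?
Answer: -322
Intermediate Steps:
-23*(g(13) + 1/1) = -23*(13 + 1/1) = -23*(13 + 1) = -23*14 = -322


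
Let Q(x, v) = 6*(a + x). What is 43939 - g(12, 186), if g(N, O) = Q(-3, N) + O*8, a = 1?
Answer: 42463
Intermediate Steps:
Q(x, v) = 6 + 6*x (Q(x, v) = 6*(1 + x) = 6 + 6*x)
g(N, O) = -12 + 8*O (g(N, O) = (6 + 6*(-3)) + O*8 = (6 - 18) + 8*O = -12 + 8*O)
43939 - g(12, 186) = 43939 - (-12 + 8*186) = 43939 - (-12 + 1488) = 43939 - 1*1476 = 43939 - 1476 = 42463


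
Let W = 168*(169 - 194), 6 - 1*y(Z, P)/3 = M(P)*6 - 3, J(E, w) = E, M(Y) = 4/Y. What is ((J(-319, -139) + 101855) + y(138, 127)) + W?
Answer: 12365029/127 ≈ 97362.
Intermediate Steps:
y(Z, P) = 27 - 72/P (y(Z, P) = 18 - 3*((4/P)*6 - 3) = 18 - 3*(24/P - 3) = 18 - 3*(-3 + 24/P) = 18 + (9 - 72/P) = 27 - 72/P)
W = -4200 (W = 168*(-25) = -4200)
((J(-319, -139) + 101855) + y(138, 127)) + W = ((-319 + 101855) + (27 - 72/127)) - 4200 = (101536 + (27 - 72*1/127)) - 4200 = (101536 + (27 - 72/127)) - 4200 = (101536 + 3357/127) - 4200 = 12898429/127 - 4200 = 12365029/127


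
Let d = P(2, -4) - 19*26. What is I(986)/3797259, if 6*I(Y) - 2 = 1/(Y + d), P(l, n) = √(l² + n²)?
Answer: 121145/1378655636094 - √5/2757311272188 ≈ 8.7871e-8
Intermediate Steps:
d = -494 + 2*√5 (d = √(2² + (-4)²) - 19*26 = √(4 + 16) - 494 = √20 - 494 = 2*√5 - 494 = -494 + 2*√5 ≈ -489.53)
I(Y) = ⅓ + 1/(6*(-494 + Y + 2*√5)) (I(Y) = ⅓ + 1/(6*(Y + (-494 + 2*√5))) = ⅓ + 1/(6*(-494 + Y + 2*√5)))
I(986)/3797259 = ((-987 + 2*986 + 4*√5)/(6*(-494 + 986 + 2*√5)))/3797259 = ((-987 + 1972 + 4*√5)/(6*(492 + 2*√5)))*(1/3797259) = ((985 + 4*√5)/(6*(492 + 2*√5)))*(1/3797259) = (985 + 4*√5)/(22783554*(492 + 2*√5))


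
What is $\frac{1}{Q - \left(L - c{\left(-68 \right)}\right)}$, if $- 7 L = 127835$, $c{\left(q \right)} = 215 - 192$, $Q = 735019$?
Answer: $\frac{7}{5273129} \approx 1.3275 \cdot 10^{-6}$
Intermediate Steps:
$c{\left(q \right)} = 23$
$L = - \frac{127835}{7}$ ($L = \left(- \frac{1}{7}\right) 127835 = - \frac{127835}{7} \approx -18262.0$)
$\frac{1}{Q - \left(L - c{\left(-68 \right)}\right)} = \frac{1}{735019 + \left(23 - - \frac{127835}{7}\right)} = \frac{1}{735019 + \left(23 + \frac{127835}{7}\right)} = \frac{1}{735019 + \frac{127996}{7}} = \frac{1}{\frac{5273129}{7}} = \frac{7}{5273129}$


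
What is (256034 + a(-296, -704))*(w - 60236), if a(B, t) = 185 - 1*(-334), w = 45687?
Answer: -3732589597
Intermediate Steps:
a(B, t) = 519 (a(B, t) = 185 + 334 = 519)
(256034 + a(-296, -704))*(w - 60236) = (256034 + 519)*(45687 - 60236) = 256553*(-14549) = -3732589597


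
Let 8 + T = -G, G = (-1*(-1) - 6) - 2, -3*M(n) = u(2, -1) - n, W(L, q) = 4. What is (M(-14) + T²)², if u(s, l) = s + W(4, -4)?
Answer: 289/9 ≈ 32.111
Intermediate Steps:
u(s, l) = 4 + s (u(s, l) = s + 4 = 4 + s)
M(n) = -2 + n/3 (M(n) = -((4 + 2) - n)/3 = -(6 - n)/3 = -2 + n/3)
G = -7 (G = (1 - 6) - 2 = -5 - 2 = -7)
T = -1 (T = -8 - 1*(-7) = -8 + 7 = -1)
(M(-14) + T²)² = ((-2 + (⅓)*(-14)) + (-1)²)² = ((-2 - 14/3) + 1)² = (-20/3 + 1)² = (-17/3)² = 289/9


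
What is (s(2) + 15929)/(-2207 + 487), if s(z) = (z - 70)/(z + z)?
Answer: -1989/215 ≈ -9.2512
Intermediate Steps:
s(z) = (-70 + z)/(2*z) (s(z) = (-70 + z)/((2*z)) = (-70 + z)*(1/(2*z)) = (-70 + z)/(2*z))
(s(2) + 15929)/(-2207 + 487) = ((½)*(-70 + 2)/2 + 15929)/(-2207 + 487) = ((½)*(½)*(-68) + 15929)/(-1720) = (-17 + 15929)*(-1/1720) = 15912*(-1/1720) = -1989/215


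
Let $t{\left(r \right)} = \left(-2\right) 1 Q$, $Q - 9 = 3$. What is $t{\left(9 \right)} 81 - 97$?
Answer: $-2041$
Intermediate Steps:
$Q = 12$ ($Q = 9 + 3 = 12$)
$t{\left(r \right)} = -24$ ($t{\left(r \right)} = \left(-2\right) 1 \cdot 12 = \left(-2\right) 12 = -24$)
$t{\left(9 \right)} 81 - 97 = \left(-24\right) 81 - 97 = -1944 - 97 = -2041$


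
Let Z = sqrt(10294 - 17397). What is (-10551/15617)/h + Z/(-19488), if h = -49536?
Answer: 3517/257867904 - I*sqrt(7103)/19488 ≈ 1.3639e-5 - 0.0043247*I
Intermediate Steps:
Z = I*sqrt(7103) (Z = sqrt(-7103) = I*sqrt(7103) ≈ 84.279*I)
(-10551/15617)/h + Z/(-19488) = -10551/15617/(-49536) + (I*sqrt(7103))/(-19488) = -10551*1/15617*(-1/49536) + (I*sqrt(7103))*(-1/19488) = -10551/15617*(-1/49536) - I*sqrt(7103)/19488 = 3517/257867904 - I*sqrt(7103)/19488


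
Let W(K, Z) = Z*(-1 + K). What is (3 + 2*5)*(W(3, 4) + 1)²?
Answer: 1053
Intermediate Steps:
(3 + 2*5)*(W(3, 4) + 1)² = (3 + 2*5)*(4*(-1 + 3) + 1)² = (3 + 10)*(4*2 + 1)² = 13*(8 + 1)² = 13*9² = 13*81 = 1053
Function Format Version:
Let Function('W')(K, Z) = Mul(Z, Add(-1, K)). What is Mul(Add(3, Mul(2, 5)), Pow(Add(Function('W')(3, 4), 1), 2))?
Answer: 1053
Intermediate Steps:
Mul(Add(3, Mul(2, 5)), Pow(Add(Function('W')(3, 4), 1), 2)) = Mul(Add(3, Mul(2, 5)), Pow(Add(Mul(4, Add(-1, 3)), 1), 2)) = Mul(Add(3, 10), Pow(Add(Mul(4, 2), 1), 2)) = Mul(13, Pow(Add(8, 1), 2)) = Mul(13, Pow(9, 2)) = Mul(13, 81) = 1053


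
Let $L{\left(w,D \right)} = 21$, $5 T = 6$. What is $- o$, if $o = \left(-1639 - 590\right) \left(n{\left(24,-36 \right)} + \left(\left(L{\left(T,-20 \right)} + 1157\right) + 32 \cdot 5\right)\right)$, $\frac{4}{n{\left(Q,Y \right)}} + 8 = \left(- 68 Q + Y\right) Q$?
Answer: $\frac{29853841791}{10010} \approx 2.9824 \cdot 10^{6}$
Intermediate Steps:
$T = \frac{6}{5}$ ($T = \frac{1}{5} \cdot 6 = \frac{6}{5} \approx 1.2$)
$n{\left(Q,Y \right)} = \frac{4}{-8 + Q \left(Y - 68 Q\right)}$ ($n{\left(Q,Y \right)} = \frac{4}{-8 + \left(- 68 Q + Y\right) Q} = \frac{4}{-8 + \left(Y - 68 Q\right) Q} = \frac{4}{-8 + Q \left(Y - 68 Q\right)}$)
$o = - \frac{29853841791}{10010}$ ($o = \left(-1639 - 590\right) \left(- \frac{4}{8 + 68 \cdot 24^{2} - 24 \left(-36\right)} + \left(\left(21 + 1157\right) + 32 \cdot 5\right)\right) = - 2229 \left(- \frac{4}{8 + 68 \cdot 576 + 864} + \left(1178 + 160\right)\right) = - 2229 \left(- \frac{4}{8 + 39168 + 864} + 1338\right) = - 2229 \left(- \frac{4}{40040} + 1338\right) = - 2229 \left(\left(-4\right) \frac{1}{40040} + 1338\right) = - 2229 \left(- \frac{1}{10010} + 1338\right) = \left(-2229\right) \frac{13393379}{10010} = - \frac{29853841791}{10010} \approx -2.9824 \cdot 10^{6}$)
$- o = \left(-1\right) \left(- \frac{29853841791}{10010}\right) = \frac{29853841791}{10010}$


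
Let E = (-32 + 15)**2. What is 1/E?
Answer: 1/289 ≈ 0.0034602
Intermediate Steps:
E = 289 (E = (-17)**2 = 289)
1/E = 1/289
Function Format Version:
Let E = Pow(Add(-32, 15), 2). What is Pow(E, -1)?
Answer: Rational(1, 289) ≈ 0.0034602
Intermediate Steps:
E = 289 (E = Pow(-17, 2) = 289)
Pow(E, -1) = Pow(289, -1) = Rational(1, 289)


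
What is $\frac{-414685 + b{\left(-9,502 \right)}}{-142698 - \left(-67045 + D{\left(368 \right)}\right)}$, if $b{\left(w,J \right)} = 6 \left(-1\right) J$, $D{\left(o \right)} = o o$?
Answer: $\frac{417697}{211077} \approx 1.9789$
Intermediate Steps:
$D{\left(o \right)} = o^{2}$
$b{\left(w,J \right)} = - 6 J$
$\frac{-414685 + b{\left(-9,502 \right)}}{-142698 - \left(-67045 + D{\left(368 \right)}\right)} = \frac{-414685 - 3012}{-142698 + \left(67045 - 368^{2}\right)} = \frac{-414685 - 3012}{-142698 + \left(67045 - 135424\right)} = - \frac{417697}{-142698 + \left(67045 - 135424\right)} = - \frac{417697}{-142698 - 68379} = - \frac{417697}{-211077} = \left(-417697\right) \left(- \frac{1}{211077}\right) = \frac{417697}{211077}$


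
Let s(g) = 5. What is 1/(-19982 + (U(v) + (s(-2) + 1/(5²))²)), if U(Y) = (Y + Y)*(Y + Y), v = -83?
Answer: 625/4749626 ≈ 0.00013159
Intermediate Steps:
U(Y) = 4*Y² (U(Y) = (2*Y)*(2*Y) = 4*Y²)
1/(-19982 + (U(v) + (s(-2) + 1/(5²))²)) = 1/(-19982 + (4*(-83)² + (5 + 1/(5²))²)) = 1/(-19982 + (4*6889 + (5 + 1/25)²)) = 1/(-19982 + (27556 + (5 + 1/25)²)) = 1/(-19982 + (27556 + (126/25)²)) = 1/(-19982 + (27556 + 15876/625)) = 1/(-19982 + 17238376/625) = 1/(4749626/625) = 625/4749626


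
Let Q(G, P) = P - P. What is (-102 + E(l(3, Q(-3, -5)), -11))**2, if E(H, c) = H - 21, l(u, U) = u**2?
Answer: 12996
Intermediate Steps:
Q(G, P) = 0
E(H, c) = -21 + H
(-102 + E(l(3, Q(-3, -5)), -11))**2 = (-102 + (-21 + 3**2))**2 = (-102 + (-21 + 9))**2 = (-102 - 12)**2 = (-114)**2 = 12996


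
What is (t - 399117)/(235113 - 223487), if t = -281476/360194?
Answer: -71879915087/2093807722 ≈ -34.330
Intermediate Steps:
t = -140738/180097 (t = -281476*1/360194 = -140738/180097 ≈ -0.78146)
(t - 399117)/(235113 - 223487) = (-140738/180097 - 399117)/(235113 - 223487) = -71879915087/180097/11626 = -71879915087/180097*1/11626 = -71879915087/2093807722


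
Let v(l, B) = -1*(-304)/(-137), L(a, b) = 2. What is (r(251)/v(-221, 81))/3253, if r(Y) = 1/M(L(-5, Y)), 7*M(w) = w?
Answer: -959/1977824 ≈ -0.00048488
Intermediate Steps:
M(w) = w/7
v(l, B) = -304/137 (v(l, B) = 304*(-1/137) = -304/137)
r(Y) = 7/2 (r(Y) = 1/((⅐)*2) = 1/(2/7) = 7/2)
(r(251)/v(-221, 81))/3253 = (7/(2*(-304/137)))/3253 = ((7/2)*(-137/304))*(1/3253) = -959/608*1/3253 = -959/1977824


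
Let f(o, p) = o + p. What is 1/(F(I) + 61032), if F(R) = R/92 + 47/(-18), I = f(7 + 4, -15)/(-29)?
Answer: 12006/732718861 ≈ 1.6386e-5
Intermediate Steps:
I = 4/29 (I = ((7 + 4) - 15)/(-29) = (11 - 15)*(-1/29) = -4*(-1/29) = 4/29 ≈ 0.13793)
F(R) = -47/18 + R/92 (F(R) = R*(1/92) + 47*(-1/18) = R/92 - 47/18 = -47/18 + R/92)
1/(F(I) + 61032) = 1/((-47/18 + (1/92)*(4/29)) + 61032) = 1/((-47/18 + 1/667) + 61032) = 1/(-31331/12006 + 61032) = 1/(732718861/12006) = 12006/732718861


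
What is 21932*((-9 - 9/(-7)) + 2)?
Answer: -877280/7 ≈ -1.2533e+5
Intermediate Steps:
21932*((-9 - 9/(-7)) + 2) = 21932*((-9 - 9*(-⅐)) + 2) = 21932*((-9 + 9/7) + 2) = 21932*(-54/7 + 2) = 21932*(-40/7) = -877280/7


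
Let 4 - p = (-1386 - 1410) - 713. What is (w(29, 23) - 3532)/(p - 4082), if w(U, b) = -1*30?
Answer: 3562/569 ≈ 6.2601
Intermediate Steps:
p = 3513 (p = 4 - ((-1386 - 1410) - 713) = 4 - (-2796 - 713) = 4 - 1*(-3509) = 4 + 3509 = 3513)
w(U, b) = -30
(w(29, 23) - 3532)/(p - 4082) = (-30 - 3532)/(3513 - 4082) = -3562/(-569) = -3562*(-1/569) = 3562/569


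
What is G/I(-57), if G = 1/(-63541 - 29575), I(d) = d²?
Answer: -1/302533884 ≈ -3.3054e-9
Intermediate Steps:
G = -1/93116 (G = 1/(-93116) = -1/93116 ≈ -1.0739e-5)
G/I(-57) = -1/(93116*((-57)²)) = -1/93116/3249 = -1/93116*1/3249 = -1/302533884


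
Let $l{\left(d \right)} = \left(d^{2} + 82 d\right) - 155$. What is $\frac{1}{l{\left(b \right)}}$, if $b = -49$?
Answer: $- \frac{1}{1772} \approx -0.00056433$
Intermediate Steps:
$l{\left(d \right)} = -155 + d^{2} + 82 d$
$\frac{1}{l{\left(b \right)}} = \frac{1}{-155 + \left(-49\right)^{2} + 82 \left(-49\right)} = \frac{1}{-155 + 2401 - 4018} = \frac{1}{-1772} = - \frac{1}{1772}$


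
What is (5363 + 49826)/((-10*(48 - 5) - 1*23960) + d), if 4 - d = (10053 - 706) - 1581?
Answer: -55189/32152 ≈ -1.7165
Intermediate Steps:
d = -7762 (d = 4 - ((10053 - 706) - 1581) = 4 - (9347 - 1581) = 4 - 1*7766 = 4 - 7766 = -7762)
(5363 + 49826)/((-10*(48 - 5) - 1*23960) + d) = (5363 + 49826)/((-10*(48 - 5) - 1*23960) - 7762) = 55189/((-10*43 - 23960) - 7762) = 55189/((-430 - 23960) - 7762) = 55189/(-24390 - 7762) = 55189/(-32152) = 55189*(-1/32152) = -55189/32152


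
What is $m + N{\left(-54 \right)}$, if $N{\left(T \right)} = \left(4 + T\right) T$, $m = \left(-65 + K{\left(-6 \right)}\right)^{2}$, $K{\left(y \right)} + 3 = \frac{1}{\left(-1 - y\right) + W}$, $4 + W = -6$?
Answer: $\frac{183781}{25} \approx 7351.2$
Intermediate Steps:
$W = -10$ ($W = -4 - 6 = -10$)
$K{\left(y \right)} = -3 + \frac{1}{-11 - y}$ ($K{\left(y \right)} = -3 + \frac{1}{\left(-1 - y\right) - 10} = -3 + \frac{1}{-11 - y}$)
$m = \frac{116281}{25}$ ($m = \left(-65 + \frac{-34 - -18}{11 - 6}\right)^{2} = \left(-65 + \frac{-34 + 18}{5}\right)^{2} = \left(-65 + \frac{1}{5} \left(-16\right)\right)^{2} = \left(-65 - \frac{16}{5}\right)^{2} = \left(- \frac{341}{5}\right)^{2} = \frac{116281}{25} \approx 4651.2$)
$N{\left(T \right)} = T \left(4 + T\right)$
$m + N{\left(-54 \right)} = \frac{116281}{25} - 54 \left(4 - 54\right) = \frac{116281}{25} - -2700 = \frac{116281}{25} + 2700 = \frac{183781}{25}$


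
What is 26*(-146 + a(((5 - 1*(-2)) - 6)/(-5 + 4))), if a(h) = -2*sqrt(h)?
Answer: -3796 - 52*I ≈ -3796.0 - 52.0*I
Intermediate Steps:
26*(-146 + a(((5 - 1*(-2)) - 6)/(-5 + 4))) = 26*(-146 - 2*I*sqrt((5 - 1*(-2)) - 6)) = 26*(-146 - 2*I*sqrt((5 + 2) - 6)) = 26*(-146 - 2*I*sqrt(7 - 6)) = 26*(-146 - 2*I) = -3796 - 52*I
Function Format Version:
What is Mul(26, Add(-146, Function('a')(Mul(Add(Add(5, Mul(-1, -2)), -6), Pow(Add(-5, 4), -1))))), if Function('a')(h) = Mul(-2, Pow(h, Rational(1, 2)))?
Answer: Add(-3796, Mul(-52, I)) ≈ Add(-3796.0, Mul(-52.000, I))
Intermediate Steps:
Mul(26, Add(-146, Function('a')(Mul(Add(Add(5, Mul(-1, -2)), -6), Pow(Add(-5, 4), -1))))) = Mul(26, Add(-146, Mul(-2, Pow(Mul(Add(Add(5, Mul(-1, -2)), -6), Pow(Add(-5, 4), -1)), Rational(1, 2))))) = Mul(26, Add(-146, Mul(-2, Pow(Mul(Add(Add(5, 2), -6), Pow(-1, -1)), Rational(1, 2))))) = Mul(26, Add(-146, Mul(-2, Pow(Mul(Add(7, -6), -1), Rational(1, 2))))) = Mul(26, Add(-146, Mul(-2, Pow(Mul(1, -1), Rational(1, 2))))) = Mul(26, Add(-146, Mul(-2, Pow(-1, Rational(1, 2))))) = Mul(26, Add(-146, Mul(-2, I))) = Add(-3796, Mul(-52, I))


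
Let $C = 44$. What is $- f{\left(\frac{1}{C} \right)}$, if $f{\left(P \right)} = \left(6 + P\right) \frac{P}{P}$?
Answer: $- \frac{265}{44} \approx -6.0227$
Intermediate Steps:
$f{\left(P \right)} = 6 + P$ ($f{\left(P \right)} = \left(6 + P\right) 1 = 6 + P$)
$- f{\left(\frac{1}{C} \right)} = - (6 + \frac{1}{44}) = \left(-1\right) \frac{265}{44} = - \frac{265}{44}$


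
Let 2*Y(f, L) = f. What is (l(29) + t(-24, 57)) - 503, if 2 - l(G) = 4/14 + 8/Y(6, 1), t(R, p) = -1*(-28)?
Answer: -9995/21 ≈ -475.95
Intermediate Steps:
Y(f, L) = f/2
t(R, p) = 28
l(G) = -20/21 (l(G) = 2 - (4/14 + 8/(((½)*6))) = 2 - (4*(1/14) + 8/3) = 2 - (2/7 + 8*(⅓)) = 2 - (2/7 + 8/3) = 2 - 1*62/21 = 2 - 62/21 = -20/21)
(l(29) + t(-24, 57)) - 503 = (-20/21 + 28) - 503 = 568/21 - 503 = -9995/21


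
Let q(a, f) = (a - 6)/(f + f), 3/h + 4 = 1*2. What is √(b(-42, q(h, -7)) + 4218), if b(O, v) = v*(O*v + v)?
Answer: √3297687/28 ≈ 64.855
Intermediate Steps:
h = -3/2 (h = 3/(-4 + 1*2) = 3/(-4 + 2) = 3/(-2) = 3*(-½) = -3/2 ≈ -1.5000)
q(a, f) = (-6 + a)/(2*f) (q(a, f) = (-6 + a)/((2*f)) = (-6 + a)*(1/(2*f)) = (-6 + a)/(2*f))
b(O, v) = v*(v + O*v)
√(b(-42, q(h, -7)) + 4218) = √(((½)*(-6 - 3/2)/(-7))²*(1 - 42) + 4218) = √(((½)*(-⅐)*(-15/2))²*(-41) + 4218) = √((15/28)²*(-41) + 4218) = √((225/784)*(-41) + 4218) = √(-9225/784 + 4218) = √(3297687/784) = √3297687/28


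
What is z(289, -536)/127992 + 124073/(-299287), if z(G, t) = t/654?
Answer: -1298238780487/3131543434302 ≈ -0.41457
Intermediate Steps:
z(G, t) = t/654 (z(G, t) = t*(1/654) = t/654)
z(289, -536)/127992 + 124073/(-299287) = ((1/654)*(-536))/127992 + 124073/(-299287) = -268/327*1/127992 + 124073*(-1/299287) = -67/10463346 - 124073/299287 = -1298238780487/3131543434302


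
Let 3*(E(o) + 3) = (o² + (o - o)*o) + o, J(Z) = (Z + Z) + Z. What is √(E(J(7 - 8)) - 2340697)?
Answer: I*√2340698 ≈ 1529.9*I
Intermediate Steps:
J(Z) = 3*Z (J(Z) = 2*Z + Z = 3*Z)
E(o) = -3 + o/3 + o²/3 (E(o) = -3 + ((o² + (o - o)*o) + o)/3 = -3 + ((o² + 0*o) + o)/3 = -3 + ((o² + 0) + o)/3 = -3 + (o² + o)/3 = -3 + (o + o²)/3 = -3 + (o/3 + o²/3) = -3 + o/3 + o²/3)
√(E(J(7 - 8)) - 2340697) = √((-3 + (3*(7 - 8))/3 + (3*(7 - 8))²/3) - 2340697) = √((-3 + (3*(-1))/3 + (3*(-1))²/3) - 2340697) = √((-3 + (⅓)*(-3) + (⅓)*(-3)²) - 2340697) = √((-3 - 1 + (⅓)*9) - 2340697) = √((-3 - 1 + 3) - 2340697) = √(-1 - 2340697) = √(-2340698) = I*√2340698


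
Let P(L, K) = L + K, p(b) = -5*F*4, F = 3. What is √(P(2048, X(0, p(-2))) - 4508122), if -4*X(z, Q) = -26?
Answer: I*√18024270/2 ≈ 2122.8*I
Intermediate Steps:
p(b) = -60 (p(b) = -5*3*4 = -15*4 = -60)
X(z, Q) = 13/2 (X(z, Q) = -¼*(-26) = 13/2)
P(L, K) = K + L
√(P(2048, X(0, p(-2))) - 4508122) = √((13/2 + 2048) - 4508122) = √(4109/2 - 4508122) = √(-9012135/2) = I*√18024270/2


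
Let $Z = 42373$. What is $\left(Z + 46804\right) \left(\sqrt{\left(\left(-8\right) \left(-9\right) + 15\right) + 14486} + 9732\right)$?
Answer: $867870564 + 89177 \sqrt{14573} \approx 8.7864 \cdot 10^{8}$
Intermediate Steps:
$\left(Z + 46804\right) \left(\sqrt{\left(\left(-8\right) \left(-9\right) + 15\right) + 14486} + 9732\right) = \left(42373 + 46804\right) \left(\sqrt{\left(\left(-8\right) \left(-9\right) + 15\right) + 14486} + 9732\right) = 89177 \left(\sqrt{\left(72 + 15\right) + 14486} + 9732\right) = 89177 \left(\sqrt{87 + 14486} + 9732\right) = 89177 \left(\sqrt{14573} + 9732\right) = 89177 \left(9732 + \sqrt{14573}\right) = 867870564 + 89177 \sqrt{14573}$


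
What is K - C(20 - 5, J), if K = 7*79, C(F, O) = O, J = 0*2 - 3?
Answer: 556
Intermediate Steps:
J = -3 (J = 0 - 3 = -3)
K = 553
K - C(20 - 5, J) = 553 - 1*(-3) = 553 + 3 = 556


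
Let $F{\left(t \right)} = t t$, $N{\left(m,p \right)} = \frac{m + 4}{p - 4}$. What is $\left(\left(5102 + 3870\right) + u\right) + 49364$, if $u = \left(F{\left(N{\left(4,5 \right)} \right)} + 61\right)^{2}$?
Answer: $73961$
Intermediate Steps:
$N{\left(m,p \right)} = \frac{4 + m}{-4 + p}$
$F{\left(t \right)} = t^{2}$
$u = 15625$ ($u = \left(\left(\frac{4 + 4}{-4 + 5}\right)^{2} + 61\right)^{2} = \left(\left(1^{-1} \cdot 8\right)^{2} + 61\right)^{2} = \left(\left(1 \cdot 8\right)^{2} + 61\right)^{2} = \left(8^{2} + 61\right)^{2} = \left(64 + 61\right)^{2} = 125^{2} = 15625$)
$\left(\left(5102 + 3870\right) + u\right) + 49364 = \left(\left(5102 + 3870\right) + 15625\right) + 49364 = \left(8972 + 15625\right) + 49364 = 24597 + 49364 = 73961$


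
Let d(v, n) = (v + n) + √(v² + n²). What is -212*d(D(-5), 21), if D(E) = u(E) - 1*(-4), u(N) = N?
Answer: -4240 - 212*√442 ≈ -8697.0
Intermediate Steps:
D(E) = 4 + E (D(E) = E - 1*(-4) = E + 4 = 4 + E)
d(v, n) = n + v + √(n² + v²) (d(v, n) = (n + v) + √(n² + v²) = n + v + √(n² + v²))
-212*d(D(-5), 21) = -212*(21 + (4 - 5) + √(21² + (4 - 5)²)) = -212*(21 - 1 + √(441 + (-1)²)) = -212*(21 - 1 + √(441 + 1)) = -212*(21 - 1 + √442) = -212*(20 + √442) = -4240 - 212*√442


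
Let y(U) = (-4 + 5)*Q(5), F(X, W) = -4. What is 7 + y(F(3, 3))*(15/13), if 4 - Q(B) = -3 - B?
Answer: 271/13 ≈ 20.846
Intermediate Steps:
Q(B) = 7 + B (Q(B) = 4 - (-3 - B) = 4 + (3 + B) = 7 + B)
y(U) = 12 (y(U) = (-4 + 5)*(7 + 5) = 1*12 = 12)
7 + y(F(3, 3))*(15/13) = 7 + 12*(15/13) = 7 + 180/13 = 271/13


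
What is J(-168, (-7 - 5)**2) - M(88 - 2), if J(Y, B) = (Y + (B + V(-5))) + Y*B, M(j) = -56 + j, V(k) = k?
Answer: -24251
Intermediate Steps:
J(Y, B) = -5 + B + Y + B*Y (J(Y, B) = (Y + (B - 5)) + Y*B = (Y + (-5 + B)) + B*Y = (-5 + B + Y) + B*Y = -5 + B + Y + B*Y)
J(-168, (-7 - 5)**2) - M(88 - 2) = (-5 + (-7 - 5)**2 - 168 + (-7 - 5)**2*(-168)) - (-56 + (88 - 2)) = (-5 + (-12)**2 - 168 + (-12)**2*(-168)) - (-56 + 86) = (-5 + 144 - 168 + 144*(-168)) - 1*30 = (-5 + 144 - 168 - 24192) - 30 = -24221 - 30 = -24251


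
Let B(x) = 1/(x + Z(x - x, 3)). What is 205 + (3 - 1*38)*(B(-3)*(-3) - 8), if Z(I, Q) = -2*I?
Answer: 450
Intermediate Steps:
B(x) = 1/x (B(x) = 1/(x - 2*(x - x)) = 1/(x - 2*0) = 1/(x + 0) = 1/x)
205 + (3 - 1*38)*(B(-3)*(-3) - 8) = 205 + (3 - 1*38)*(-3/(-3) - 8) = 205 + (3 - 38)*(-1/3*(-3) - 8) = 205 - 35*(1 - 8) = 205 - 35*(-7) = 205 + 245 = 450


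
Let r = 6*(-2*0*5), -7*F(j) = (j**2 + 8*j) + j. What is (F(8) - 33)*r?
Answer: 0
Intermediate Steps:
F(j) = -9*j/7 - j**2/7 (F(j) = -((j**2 + 8*j) + j)/7 = -(j**2 + 9*j)/7 = -9*j/7 - j**2/7)
r = 0 (r = 6*(0*5) = 6*0 = 0)
(F(8) - 33)*r = (-1/7*8*(9 + 8) - 33)*0 = (-1/7*8*17 - 33)*0 = (-136/7 - 33)*0 = -367/7*0 = 0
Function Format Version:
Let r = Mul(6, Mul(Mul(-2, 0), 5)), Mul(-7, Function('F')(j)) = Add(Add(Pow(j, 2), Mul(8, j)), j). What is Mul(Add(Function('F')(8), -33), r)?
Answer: 0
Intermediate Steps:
Function('F')(j) = Add(Mul(Rational(-9, 7), j), Mul(Rational(-1, 7), Pow(j, 2))) (Function('F')(j) = Mul(Rational(-1, 7), Add(Add(Pow(j, 2), Mul(8, j)), j)) = Mul(Rational(-1, 7), Add(Pow(j, 2), Mul(9, j))) = Add(Mul(Rational(-9, 7), j), Mul(Rational(-1, 7), Pow(j, 2))))
r = 0 (r = Mul(6, Mul(0, 5)) = Mul(6, 0) = 0)
Mul(Add(Function('F')(8), -33), r) = Mul(Add(Mul(Rational(-1, 7), 8, Add(9, 8)), -33), 0) = Mul(Add(Mul(Rational(-1, 7), 8, 17), -33), 0) = Mul(Add(Rational(-136, 7), -33), 0) = Mul(Rational(-367, 7), 0) = 0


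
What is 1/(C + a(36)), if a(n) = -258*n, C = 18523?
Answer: 1/9235 ≈ 0.00010828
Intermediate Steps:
1/(C + a(36)) = 1/(18523 - 258*36) = 1/(18523 - 9288) = 1/9235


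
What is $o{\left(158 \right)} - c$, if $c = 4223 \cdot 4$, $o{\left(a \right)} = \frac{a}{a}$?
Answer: $-16891$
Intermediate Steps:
$o{\left(a \right)} = 1$
$c = 16892$
$o{\left(158 \right)} - c = 1 - 16892 = -16891$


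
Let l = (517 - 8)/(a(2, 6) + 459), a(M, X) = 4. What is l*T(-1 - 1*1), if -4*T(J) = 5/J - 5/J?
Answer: 0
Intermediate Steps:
l = 509/463 (l = (517 - 8)/(4 + 459) = 509/463 ≈ 1.0994)
T(J) = 0 (T(J) = -(5/J - 5/J)/4 = -¼*0 = 0)
l*T(-1 - 1*1) = (509/463)*0 = 0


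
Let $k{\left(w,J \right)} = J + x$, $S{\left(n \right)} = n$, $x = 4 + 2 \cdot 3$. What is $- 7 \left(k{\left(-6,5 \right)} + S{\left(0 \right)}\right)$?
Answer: $-105$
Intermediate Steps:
$x = 10$ ($x = 4 + 6 = 10$)
$k{\left(w,J \right)} = 10 + J$ ($k{\left(w,J \right)} = J + 10 = 10 + J$)
$- 7 \left(k{\left(-6,5 \right)} + S{\left(0 \right)}\right) = - 7 \left(\left(10 + 5\right) + 0\right) = - 7 \left(15 + 0\right) = \left(-7\right) 15 = -105$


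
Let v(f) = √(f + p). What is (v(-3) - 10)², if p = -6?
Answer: 91 - 60*I ≈ 91.0 - 60.0*I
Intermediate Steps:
v(f) = √(-6 + f) (v(f) = √(f - 6) = √(-6 + f))
(v(-3) - 10)² = (√(-6 - 3) - 10)² = (√(-9) - 10)² = (3*I - 10)² = (-10 + 3*I)²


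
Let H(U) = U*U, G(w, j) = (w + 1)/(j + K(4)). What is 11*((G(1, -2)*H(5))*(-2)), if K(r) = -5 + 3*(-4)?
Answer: 1100/19 ≈ 57.895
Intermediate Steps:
K(r) = -17 (K(r) = -5 - 12 = -17)
G(w, j) = (1 + w)/(-17 + j) (G(w, j) = (w + 1)/(j - 17) = (1 + w)/(-17 + j))
H(U) = U²
11*((G(1, -2)*H(5))*(-2)) = 11*((((1 + 1)/(-17 - 2))*5²)*(-2)) = 11*(((2/(-19))*25)*(-2)) = 11*((-1/19*2*25)*(-2)) = 11*(-2/19*25*(-2)) = 11*(-50/19*(-2)) = 11*(100/19) = 1100/19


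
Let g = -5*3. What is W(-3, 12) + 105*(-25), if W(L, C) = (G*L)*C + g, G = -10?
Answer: -2280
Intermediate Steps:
g = -15
W(L, C) = -15 - 10*C*L (W(L, C) = (-10*L)*C - 15 = -10*C*L - 15 = -15 - 10*C*L)
W(-3, 12) + 105*(-25) = (-15 - 10*12*(-3)) + 105*(-25) = (-15 + 360) - 2625 = 345 - 2625 = -2280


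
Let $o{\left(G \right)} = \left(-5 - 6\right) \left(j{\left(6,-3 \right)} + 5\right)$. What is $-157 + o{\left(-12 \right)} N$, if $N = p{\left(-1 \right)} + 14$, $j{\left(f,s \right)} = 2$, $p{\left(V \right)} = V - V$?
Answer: $-1235$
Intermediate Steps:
$p{\left(V \right)} = 0$
$N = 14$ ($N = 0 + 14 = 14$)
$o{\left(G \right)} = -77$ ($o{\left(G \right)} = \left(-5 - 6\right) \left(2 + 5\right) = \left(-11\right) 7 = -77$)
$-157 + o{\left(-12 \right)} N = -157 - 1078 = -1235$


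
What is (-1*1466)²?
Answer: 2149156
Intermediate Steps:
(-1*1466)² = (-1466)² = 2149156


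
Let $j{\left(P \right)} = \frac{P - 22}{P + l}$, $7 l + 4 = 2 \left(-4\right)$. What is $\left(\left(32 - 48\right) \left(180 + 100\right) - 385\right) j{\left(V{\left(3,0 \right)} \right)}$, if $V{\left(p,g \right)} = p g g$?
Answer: $- \frac{374605}{6} \approx -62434.0$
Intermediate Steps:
$l = - \frac{12}{7}$ ($l = - \frac{4}{7} + \frac{2 \left(-4\right)}{7} = - \frac{4}{7} + \frac{1}{7} \left(-8\right) = - \frac{4}{7} - \frac{8}{7} = - \frac{12}{7} \approx -1.7143$)
$V{\left(p,g \right)} = p g^{2}$ ($V{\left(p,g \right)} = g p g = p g^{2}$)
$j{\left(P \right)} = \frac{-22 + P}{- \frac{12}{7} + P}$ ($j{\left(P \right)} = \frac{P - 22}{P - \frac{12}{7}} = \frac{-22 + P}{- \frac{12}{7} + P}$)
$\left(\left(32 - 48\right) \left(180 + 100\right) - 385\right) j{\left(V{\left(3,0 \right)} \right)} = \left(\left(32 - 48\right) \left(180 + 100\right) - 385\right) \frac{7 \left(-22 + 3 \cdot 0^{2}\right)}{-12 + 7 \cdot 3 \cdot 0^{2}} = \left(\left(-16\right) 280 - 385\right) \frac{7 \left(-22 + 3 \cdot 0\right)}{-12 + 7 \cdot 3 \cdot 0} = \left(-4480 - 385\right) \frac{7 \left(-22 + 0\right)}{-12 + 7 \cdot 0} = - 4865 \cdot 7 \frac{1}{-12 + 0} \left(-22\right) = - 4865 \cdot 7 \frac{1}{-12} \left(-22\right) = - 4865 \cdot 7 \left(- \frac{1}{12}\right) \left(-22\right) = \left(-4865\right) \frac{77}{6} = - \frac{374605}{6}$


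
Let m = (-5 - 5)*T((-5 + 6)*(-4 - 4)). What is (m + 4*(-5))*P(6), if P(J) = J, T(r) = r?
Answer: 360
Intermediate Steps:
m = 80 (m = (-5 - 5)*((-5 + 6)*(-4 - 4)) = -10*(-8) = 80)
(m + 4*(-5))*P(6) = (80 + 4*(-5))*6 = (80 - 20)*6 = 60*6 = 360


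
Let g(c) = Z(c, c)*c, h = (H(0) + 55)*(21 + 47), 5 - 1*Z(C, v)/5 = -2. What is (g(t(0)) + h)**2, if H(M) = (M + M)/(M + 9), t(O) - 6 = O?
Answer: 15602500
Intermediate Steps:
Z(C, v) = 35 (Z(C, v) = 25 - 5*(-2) = 25 + 10 = 35)
t(O) = 6 + O
H(M) = 2*M/(9 + M) (H(M) = (2*M)/(9 + M) = 2*M/(9 + M))
h = 3740 (h = (2*0/(9 + 0) + 55)*(21 + 47) = (2*0/9 + 55)*68 = (2*0*(1/9) + 55)*68 = (0 + 55)*68 = 55*68 = 3740)
g(c) = 35*c
(g(t(0)) + h)**2 = (35*(6 + 0) + 3740)**2 = (35*6 + 3740)**2 = (210 + 3740)**2 = 3950**2 = 15602500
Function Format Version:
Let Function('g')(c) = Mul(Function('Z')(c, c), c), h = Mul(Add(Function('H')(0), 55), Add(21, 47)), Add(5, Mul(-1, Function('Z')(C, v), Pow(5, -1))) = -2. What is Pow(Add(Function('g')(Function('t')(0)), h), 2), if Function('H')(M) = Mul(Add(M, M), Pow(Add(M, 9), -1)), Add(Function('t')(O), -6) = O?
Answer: 15602500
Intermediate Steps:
Function('Z')(C, v) = 35 (Function('Z')(C, v) = Add(25, Mul(-5, -2)) = Add(25, 10) = 35)
Function('t')(O) = Add(6, O)
Function('H')(M) = Mul(2, M, Pow(Add(9, M), -1)) (Function('H')(M) = Mul(Mul(2, M), Pow(Add(9, M), -1)) = Mul(2, M, Pow(Add(9, M), -1)))
h = 3740 (h = Mul(Add(Mul(2, 0, Pow(Add(9, 0), -1)), 55), Add(21, 47)) = Mul(Add(Mul(2, 0, Pow(9, -1)), 55), 68) = Mul(Add(Mul(2, 0, Rational(1, 9)), 55), 68) = Mul(Add(0, 55), 68) = Mul(55, 68) = 3740)
Function('g')(c) = Mul(35, c)
Pow(Add(Function('g')(Function('t')(0)), h), 2) = Pow(Add(Mul(35, Add(6, 0)), 3740), 2) = Pow(Add(Mul(35, 6), 3740), 2) = Pow(Add(210, 3740), 2) = Pow(3950, 2) = 15602500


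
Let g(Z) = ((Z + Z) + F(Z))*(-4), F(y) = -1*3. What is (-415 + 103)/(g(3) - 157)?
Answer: 24/13 ≈ 1.8462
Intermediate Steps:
F(y) = -3
g(Z) = 12 - 8*Z (g(Z) = ((Z + Z) - 3)*(-4) = (2*Z - 3)*(-4) = (-3 + 2*Z)*(-4) = 12 - 8*Z)
(-415 + 103)/(g(3) - 157) = (-415 + 103)/((12 - 8*3) - 157) = -312/((12 - 24) - 157) = -312/(-12 - 157) = -312/(-169) = -312*(-1/169) = 24/13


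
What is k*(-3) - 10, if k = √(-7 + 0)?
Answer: -10 - 3*I*√7 ≈ -10.0 - 7.9373*I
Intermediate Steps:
k = I*√7 (k = √(-7) = I*√7 ≈ 2.6458*I)
k*(-3) - 10 = (I*√7)*(-3) - 10 = -3*I*√7 - 10 = -10 - 3*I*√7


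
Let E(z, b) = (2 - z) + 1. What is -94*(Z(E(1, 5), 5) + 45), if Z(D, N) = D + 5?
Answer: -4888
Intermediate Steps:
E(z, b) = 3 - z
Z(D, N) = 5 + D
-94*(Z(E(1, 5), 5) + 45) = -94*((5 + (3 - 1*1)) + 45) = -94*((5 + (3 - 1)) + 45) = -94*((5 + 2) + 45) = -94*(7 + 45) = -94*52 = -4888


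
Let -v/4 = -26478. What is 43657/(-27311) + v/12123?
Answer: 262589869/36787917 ≈ 7.1379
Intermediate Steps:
v = 105912 (v = -4*(-26478) = 105912)
43657/(-27311) + v/12123 = 43657/(-27311) + 105912/12123 = 43657*(-1/27311) + 105912*(1/12123) = -43657/27311 + 11768/1347 = 262589869/36787917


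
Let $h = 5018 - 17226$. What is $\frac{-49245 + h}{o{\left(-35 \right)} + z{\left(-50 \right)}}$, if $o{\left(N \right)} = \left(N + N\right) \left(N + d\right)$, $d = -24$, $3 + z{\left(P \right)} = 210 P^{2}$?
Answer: $- \frac{61453}{529127} \approx -0.11614$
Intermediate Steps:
$z{\left(P \right)} = -3 + 210 P^{2}$
$o{\left(N \right)} = 2 N \left(-24 + N\right)$ ($o{\left(N \right)} = \left(N + N\right) \left(N - 24\right) = 2 N \left(-24 + N\right)$)
$h = -12208$ ($h = 5018 - 17226 = -12208$)
$\frac{-49245 + h}{o{\left(-35 \right)} + z{\left(-50 \right)}} = \frac{-49245 - 12208}{2 \left(-35\right) \left(-24 - 35\right) - \left(3 - 210 \left(-50\right)^{2}\right)} = - \frac{61453}{2 \left(-35\right) \left(-59\right) + \left(-3 + 210 \cdot 2500\right)} = - \frac{61453}{4130 + \left(-3 + 525000\right)} = - \frac{61453}{4130 + 524997} = - \frac{61453}{529127}$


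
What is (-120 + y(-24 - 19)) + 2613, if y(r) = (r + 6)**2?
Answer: 3862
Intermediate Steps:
y(r) = (6 + r)**2
(-120 + y(-24 - 19)) + 2613 = (-120 + (6 + (-24 - 19))**2) + 2613 = (-120 + (6 - 43)**2) + 2613 = (-120 + (-37)**2) + 2613 = (-120 + 1369) + 2613 = 1249 + 2613 = 3862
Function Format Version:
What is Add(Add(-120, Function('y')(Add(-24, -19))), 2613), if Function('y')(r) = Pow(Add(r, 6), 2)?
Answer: 3862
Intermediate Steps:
Function('y')(r) = Pow(Add(6, r), 2)
Add(Add(-120, Function('y')(Add(-24, -19))), 2613) = Add(Add(-120, Pow(Add(6, Add(-24, -19)), 2)), 2613) = Add(Add(-120, Pow(Add(6, -43), 2)), 2613) = Add(Add(-120, Pow(-37, 2)), 2613) = Add(Add(-120, 1369), 2613) = Add(1249, 2613) = 3862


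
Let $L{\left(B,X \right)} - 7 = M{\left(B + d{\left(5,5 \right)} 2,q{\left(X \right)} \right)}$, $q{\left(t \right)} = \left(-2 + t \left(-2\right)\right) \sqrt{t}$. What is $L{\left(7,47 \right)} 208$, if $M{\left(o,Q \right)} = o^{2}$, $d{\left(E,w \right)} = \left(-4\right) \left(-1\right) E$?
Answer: $460928$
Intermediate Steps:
$d{\left(E,w \right)} = 4 E$
$q{\left(t \right)} = \sqrt{t} \left(-2 - 2 t\right)$ ($q{\left(t \right)} = \left(-2 - 2 t\right) \sqrt{t} = \sqrt{t} \left(-2 - 2 t\right)$)
$L{\left(B,X \right)} = 7 + \left(40 + B\right)^{2}$ ($L{\left(B,X \right)} = 7 + \left(B + 4 \cdot 5 \cdot 2\right)^{2} = 7 + \left(B + 20 \cdot 2\right)^{2} = 7 + \left(B + 40\right)^{2} = 7 + \left(40 + B\right)^{2}$)
$L{\left(7,47 \right)} 208 = \left(7 + \left(40 + 7\right)^{2}\right) 208 = \left(7 + 47^{2}\right) 208 = \left(7 + 2209\right) 208 = 2216 \cdot 208 = 460928$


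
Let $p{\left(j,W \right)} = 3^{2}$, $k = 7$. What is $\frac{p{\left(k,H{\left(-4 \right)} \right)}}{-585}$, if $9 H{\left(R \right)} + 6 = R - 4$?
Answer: $- \frac{1}{65} \approx -0.015385$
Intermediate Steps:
$H{\left(R \right)} = - \frac{10}{9} + \frac{R}{9}$ ($H{\left(R \right)} = - \frac{2}{3} + \frac{R - 4}{9} = - \frac{2}{3} + \frac{-4 + R}{9} = - \frac{2}{3} + \left(- \frac{4}{9} + \frac{R}{9}\right) = - \frac{10}{9} + \frac{R}{9}$)
$p{\left(j,W \right)} = 9$
$\frac{p{\left(k,H{\left(-4 \right)} \right)}}{-585} = \frac{9}{-585} = 9 \left(- \frac{1}{585}\right) = - \frac{1}{65}$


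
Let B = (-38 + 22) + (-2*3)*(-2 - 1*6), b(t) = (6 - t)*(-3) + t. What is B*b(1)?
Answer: -448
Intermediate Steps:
b(t) = -18 + 4*t (b(t) = (-18 + 3*t) + t = -18 + 4*t)
B = 32 (B = -16 - 6*(-2 - 6) = -16 - 6*(-8) = -16 + 48 = 32)
B*b(1) = 32*(-18 + 4*1) = 32*(-18 + 4) = 32*(-14) = -448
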